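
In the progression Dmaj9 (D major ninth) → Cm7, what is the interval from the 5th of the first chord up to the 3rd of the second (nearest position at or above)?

diminished fifth

The 5th of Dmaj9 (D major ninth) is A; the 3rd of Cm7 is Eb.
5 letter names make it a fifth; at 6 semitones (a half step narrower than perfect) the quality is diminished.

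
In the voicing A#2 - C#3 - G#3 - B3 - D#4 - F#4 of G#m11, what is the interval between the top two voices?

minor third

Those voices are D#4 and F#4.
D# up to F# is 3 semitones, a half step narrower than a major third, so the interval is minor.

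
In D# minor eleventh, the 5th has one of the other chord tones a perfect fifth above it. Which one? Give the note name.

The chord tones of D#m11 are D#-F#-A#-C#-E#-G#.
The 5th is A#. A perfect fifth above A# is E#.
E# is the chord's 9th.

E#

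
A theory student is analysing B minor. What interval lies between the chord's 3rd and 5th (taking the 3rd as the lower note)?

M3

The chord tones of B minor are B D F♯.
3rd = D; 5th = F♯.
D up to F♯ spans 3 letter names and 4 semitones — a major third.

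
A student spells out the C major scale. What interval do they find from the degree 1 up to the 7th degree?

Spelling the C major scale: C D E F G A B.
Degree 1 = C; 7th degree = B.
C up to B spans 7 letter names and 11 semitones — a major seventh.

M7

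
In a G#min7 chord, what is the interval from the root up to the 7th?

minor seventh

G#min7 (G# minor seventh) is spelled G#–B–D#–F#.
The root is G# and the 7th is F#.
From G# to F#: 10 semitones over a seventh = minor.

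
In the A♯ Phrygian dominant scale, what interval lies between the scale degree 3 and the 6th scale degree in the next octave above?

d11

A♯ phrygian dominant: A♯ B C𝄪 D♯ E♯ F♯ G♯.
That puts C𝄪 below F♯.
11 letter names make it an eleventh; at 16 semitones (a half step narrower than perfect) the quality is diminished.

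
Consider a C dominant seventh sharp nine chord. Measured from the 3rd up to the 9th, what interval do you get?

major seventh

Spelling the chord: C, E, G, Bb, D#.
That puts E below D#.
From E to D# is 11 semitones, exactly the major seventh.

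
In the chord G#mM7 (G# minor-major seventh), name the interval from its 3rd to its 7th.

augmented fifth

The chord tones of G# minor-major seventh are G#–B–D#–F##.
That puts B below F##.
From B to F##: 8 semitones over a fifth = augmented.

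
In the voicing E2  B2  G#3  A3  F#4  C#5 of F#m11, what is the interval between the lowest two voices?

perfect 5th

Those voices are E2 and B2.
From E to B is 7 semitones, exactly the perfect fifth.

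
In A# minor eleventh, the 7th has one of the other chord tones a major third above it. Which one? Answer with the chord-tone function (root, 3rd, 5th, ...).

9th

A#m11 (A# minor eleventh) is spelled A#, C#, E#, G#, B#, D#.
The 7th is G#. A major third above G# is B#.
B# is the chord's 9th.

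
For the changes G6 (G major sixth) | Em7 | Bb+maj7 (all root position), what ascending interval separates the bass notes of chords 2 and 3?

diminished 5th

The roots are E and Bb.
From E to Bb: 6 semitones over a fifth = diminished.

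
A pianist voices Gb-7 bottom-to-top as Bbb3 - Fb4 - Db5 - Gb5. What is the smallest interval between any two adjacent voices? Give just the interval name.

Adjacent intervals: Bbb3→Fb4 = perfect fifth; Fb4→Db5 = major sixth; Db5→Gb5 = perfect fourth.
The smallest is Db5 to Gb5, a perfect fourth (5 semitones).

P4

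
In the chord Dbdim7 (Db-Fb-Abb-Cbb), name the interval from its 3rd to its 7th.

That puts Fb below Cbb.
From Fb to Cbb: 6 semitones over a fifth = diminished.

diminished 5th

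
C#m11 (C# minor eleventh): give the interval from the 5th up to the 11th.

C# minor eleventh is spelled C#–E–G#–B–D#–F#.
So we need the interval from G# up to F#.
7 letter names make it a seventh; at 10 semitones (a half step narrower than major) the quality is minor.

minor seventh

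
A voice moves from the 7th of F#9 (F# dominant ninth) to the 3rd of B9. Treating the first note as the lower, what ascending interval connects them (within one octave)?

major 7th

The 7th of F#9 (F# dominant ninth) is E; the 3rd of B9 is D#.
From E to D# is 11 semitones, exactly the major seventh.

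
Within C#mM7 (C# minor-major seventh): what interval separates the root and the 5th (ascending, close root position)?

C#m(maj7) is spelled C# E G# B#.
The root is C# and the 5th is G#.
From C# to G# is 7 semitones, exactly the perfect fifth.

P5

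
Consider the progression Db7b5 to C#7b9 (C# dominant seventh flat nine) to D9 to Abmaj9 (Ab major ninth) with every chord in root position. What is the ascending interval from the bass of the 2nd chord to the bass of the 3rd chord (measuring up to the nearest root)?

The roots are C# and D.
From C# to D: 1 semitone over a second = minor.

minor second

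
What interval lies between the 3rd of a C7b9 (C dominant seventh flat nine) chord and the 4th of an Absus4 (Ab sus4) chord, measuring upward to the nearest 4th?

C7b9 (C dominant seventh flat nine) has E as its 3rd, and Absus4 (Ab sus4) has Db as its 4th.
7 letter names make it a seventh; at 9 semitones (a whole step narrower than major) the quality is diminished.

diminished 7th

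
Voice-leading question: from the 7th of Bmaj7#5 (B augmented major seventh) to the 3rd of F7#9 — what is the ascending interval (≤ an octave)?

Bmaj7#5 (B augmented major seventh) has A# as its 7th, and F7#9 has A as its 3rd.
8 letter names make it an octave; at 11 semitones (a half step narrower than perfect) the quality is diminished.

diminished 8th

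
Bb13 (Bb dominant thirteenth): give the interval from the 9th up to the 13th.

perfect 5th

Bb dominant thirteenth is spelled Bb–D–F–Ab–C–G.
That puts C below G.
Counting 5 letters and 7 half steps from C gives a perfect fifth.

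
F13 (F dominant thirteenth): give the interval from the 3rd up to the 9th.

minor seventh

F13: F–A–C–Eb–G–D.
So we need the interval from A up to G.
From A to G: 10 semitones over a seventh = minor.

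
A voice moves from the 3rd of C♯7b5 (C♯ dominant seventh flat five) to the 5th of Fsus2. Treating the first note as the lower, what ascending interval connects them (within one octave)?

diminished sixth

C♯7b5 (C♯ dominant seventh flat five) has E♯ as its 3rd, and Fsus2 has C as its 5th.
6 letter names make it a sixth; at 7 semitones (a whole step narrower than major) the quality is diminished.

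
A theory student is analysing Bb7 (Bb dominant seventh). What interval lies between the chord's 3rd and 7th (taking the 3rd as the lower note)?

Bb dominant seventh: Bb D F Ab.
That puts D below Ab.
From D to Ab: 6 semitones over a fifth = diminished.

diminished fifth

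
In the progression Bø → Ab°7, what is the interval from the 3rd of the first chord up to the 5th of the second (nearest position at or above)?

d2

The 3rd of Bø is D; the 5th of Ab°7 is Ebb.
From D to Ebb: 0 semitones over a second = diminished.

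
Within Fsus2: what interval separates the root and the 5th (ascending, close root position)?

Fsus2 (F sus2): F-G-C.
The root is F and the 5th is C.
From F to C is 7 semitones, exactly the perfect fifth.

perfect fifth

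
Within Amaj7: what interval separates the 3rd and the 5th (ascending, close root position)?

Spelling the chord: A C♯ E G♯.
3rd = C♯; 5th = E.
3 letter names make it a third; at 3 semitones (a half step narrower than major) the quality is minor.

minor 3rd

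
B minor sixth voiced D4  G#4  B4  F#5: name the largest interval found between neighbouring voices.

Adjacent intervals: D4→G#4 = augmented fourth; G#4→B4 = minor third; B4→F#5 = perfect fifth.
The largest is B4 to F#5, a perfect fifth (7 semitones).

perfect fifth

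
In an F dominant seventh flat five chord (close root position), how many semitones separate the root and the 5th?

Spelling the chord: F-A-C♭-E♭.
F to C♭ is a diminished fifth: 6 semitones.

6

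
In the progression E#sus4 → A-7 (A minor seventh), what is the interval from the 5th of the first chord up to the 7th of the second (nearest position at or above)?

E#sus4 has B# as its 5th, and A-7 (A minor seventh) has G as its 7th.
6 letter names make it a sixth; at 7 semitones (a whole step narrower than major) the quality is diminished.

diminished sixth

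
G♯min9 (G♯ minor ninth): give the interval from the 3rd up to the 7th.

G♯ minor ninth is spelled G♯, B, D♯, F♯, A♯.
3rd = B; 7th = F♯.
Counting 5 letters and 7 half steps from B gives a perfect fifth.

perfect fifth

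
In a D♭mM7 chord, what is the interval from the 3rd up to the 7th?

D♭mM7: D♭-F♭-A♭-C.
The 3rd is F♭ and the 7th is C.
F♭ up to C is 8 semitones, a half step wider than a perfect fifth, so the interval is augmented.

augmented fifth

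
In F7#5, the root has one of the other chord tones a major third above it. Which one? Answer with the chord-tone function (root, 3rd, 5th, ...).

3rd

F+7: F, A, C#, Eb.
The root is F. A major third above F is A.
A is the chord's 3rd.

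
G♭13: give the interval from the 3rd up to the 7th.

diminished fifth

Spelling the chord: G♭, B♭, D♭, F♭, A♭, E♭.
That puts B♭ below F♭.
From B♭ to F♭: 6 semitones over a fifth = diminished.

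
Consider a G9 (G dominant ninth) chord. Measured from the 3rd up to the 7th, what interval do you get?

The chord tones of G dominant ninth are G B D F A.
3rd = B; 7th = F.
From B to F: 6 semitones over a fifth = diminished.

diminished fifth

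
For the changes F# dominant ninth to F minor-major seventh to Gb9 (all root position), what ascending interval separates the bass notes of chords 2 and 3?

The roots are F and Gb.
F up to Gb is 1 semitone, a half step narrower than a major second, so the interval is minor.

m2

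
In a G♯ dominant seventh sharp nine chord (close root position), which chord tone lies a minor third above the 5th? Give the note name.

F#

The chord tones of G♯7#9 (G♯ dominant seventh sharp nine) are G♯ B♯ D♯ F♯ A𝄪.
The 5th is D♯. A minor third above D♯ is F♯.
F♯ is the chord's 7th.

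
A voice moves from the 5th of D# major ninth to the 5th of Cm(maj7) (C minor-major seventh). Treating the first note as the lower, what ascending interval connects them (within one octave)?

d7

D# major ninth has A# as its 5th, and Cm(maj7) (C minor-major seventh) has G as its 5th.
7 letter names make it a seventh; at 9 semitones (a whole step narrower than major) the quality is diminished.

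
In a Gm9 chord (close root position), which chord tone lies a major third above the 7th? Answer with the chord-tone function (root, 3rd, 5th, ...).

The chord tones of Gmin9 (G minor ninth) are G-Bb-D-F-A.
The 7th is F. A major third above F is A.
A is the chord's 9th.

9th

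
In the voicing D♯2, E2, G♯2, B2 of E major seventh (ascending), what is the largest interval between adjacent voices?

major 3rd

Adjacent intervals: D♯2→E2 = minor second; E2→G♯2 = major third; G♯2→B2 = minor third.
The largest is E2 to G♯2, a major third (4 semitones).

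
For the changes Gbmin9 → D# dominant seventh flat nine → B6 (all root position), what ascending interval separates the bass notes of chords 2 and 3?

minor sixth

The roots are D# and B.
6 letter names make it a sixth; at 8 semitones (a half step narrower than major) the quality is minor.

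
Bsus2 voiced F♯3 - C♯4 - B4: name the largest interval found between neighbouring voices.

minor seventh

Adjacent intervals: F♯3→C♯4 = perfect fifth; C♯4→B4 = minor seventh.
The largest is C♯4 to B4, a minor seventh (10 semitones).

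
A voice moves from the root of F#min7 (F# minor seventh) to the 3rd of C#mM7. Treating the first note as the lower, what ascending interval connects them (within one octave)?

minor 7th

F#min7 (F# minor seventh) has F# as its root, and C#mM7 has E as its 3rd.
F# up to E is 10 semitones, a half step narrower than a major seventh, so the interval is minor.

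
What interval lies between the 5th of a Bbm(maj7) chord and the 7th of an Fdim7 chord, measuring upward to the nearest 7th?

Bbm(maj7) has F as its 5th, and Fdim7 has Ebb as its 7th.
F up to Ebb is 9 semitones, a whole step narrower than a major seventh, so the interval is diminished.

diminished seventh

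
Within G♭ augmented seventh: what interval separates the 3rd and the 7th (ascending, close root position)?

d5

G♭aug7 is spelled G♭, B♭, D, F♭.
That puts B♭ below F♭.
From B♭ to F♭: 6 semitones over a fifth = diminished.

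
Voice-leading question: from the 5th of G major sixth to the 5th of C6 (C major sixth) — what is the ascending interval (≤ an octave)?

G major sixth has D as its 5th, and C6 (C major sixth) has G as its 5th.
D up to G spans 4 letter names and 5 semitones — a perfect fourth.

perfect fourth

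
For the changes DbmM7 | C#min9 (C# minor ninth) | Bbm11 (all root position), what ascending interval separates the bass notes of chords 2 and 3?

The roots are C# and Bb.
From C# to Bb: 9 semitones over a seventh = diminished.

diminished seventh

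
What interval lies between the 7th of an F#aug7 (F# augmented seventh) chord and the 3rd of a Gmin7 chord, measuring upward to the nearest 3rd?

The 7th of F#aug7 (F# augmented seventh) is E; the 3rd of Gmin7 is Bb.
5 letter names make it a fifth; at 6 semitones (a half step narrower than perfect) the quality is diminished.

diminished fifth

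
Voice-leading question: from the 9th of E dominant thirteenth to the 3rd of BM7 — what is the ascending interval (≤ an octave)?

major sixth

The 9th of E dominant thirteenth is F♯; the 3rd of BM7 is D♯.
F♯ up to D♯ spans 6 letter names and 9 semitones — a major sixth.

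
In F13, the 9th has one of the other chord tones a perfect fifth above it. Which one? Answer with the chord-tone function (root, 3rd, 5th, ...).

Spelling the chord: F A C Eb G D.
The 9th is G. A perfect fifth above G is D.
D is the chord's 13th.

13th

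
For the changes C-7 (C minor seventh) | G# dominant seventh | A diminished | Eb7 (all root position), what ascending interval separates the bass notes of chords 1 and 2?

augmented fifth

The roots are C and G#.
5 letter names make it a fifth; at 8 semitones (a half step wider than perfect) the quality is augmented.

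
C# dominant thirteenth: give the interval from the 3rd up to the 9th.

C#13: C#–E#–G#–B–D#–A#.
That puts E# below D#.
7 letter names make it a seventh; at 10 semitones (a half step narrower than major) the quality is minor.

minor seventh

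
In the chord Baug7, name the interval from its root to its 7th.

minor seventh

B augmented seventh is spelled B, D♯, F𝄪, A.
Root = B; 7th = A.
From B to A: 10 semitones over a seventh = minor.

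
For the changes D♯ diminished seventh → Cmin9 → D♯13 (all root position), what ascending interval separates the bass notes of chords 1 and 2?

d7

The roots are D♯ and C.
7 letter names make it a seventh; at 9 semitones (a whole step narrower than major) the quality is diminished.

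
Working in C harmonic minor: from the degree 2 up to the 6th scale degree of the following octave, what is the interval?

C harmonic minor: C D E♭ F G A♭ B.
So we need the interval from D up to A♭.
D up to A♭ is 18 semitones, a half step narrower than a perfect twelfth, so the interval is diminished.

diminished 12th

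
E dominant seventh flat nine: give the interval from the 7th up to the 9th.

Spelling the chord: E, G#, B, D, F.
The 7th is D and the 9th is F.
D up to F is 3 semitones, a half step narrower than a major third, so the interval is minor.

minor 3rd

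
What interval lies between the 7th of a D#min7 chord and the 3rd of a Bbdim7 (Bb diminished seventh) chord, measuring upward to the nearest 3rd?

The 7th of D#min7 is C#; the 3rd of Bbdim7 (Bb diminished seventh) is Db.
C# up to Db is 0 semitones, a whole step narrower than a major second, so the interval is diminished.

diminished second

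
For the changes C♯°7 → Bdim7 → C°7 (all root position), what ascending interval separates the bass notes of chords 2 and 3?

minor second

The roots are B and C.
B up to C is 1 semitone, a half step narrower than a major second, so the interval is minor.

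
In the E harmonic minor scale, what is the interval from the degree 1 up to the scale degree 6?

E harmonic minor: E F♯ G A B C D♯.
Degree 1 = E; degree 6 = C.
E up to C is 8 semitones, a half step narrower than a major sixth, so the interval is minor.

minor sixth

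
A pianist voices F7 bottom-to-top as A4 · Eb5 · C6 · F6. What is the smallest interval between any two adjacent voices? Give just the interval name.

Adjacent intervals: A4→Eb5 = diminished fifth; Eb5→C6 = major sixth; C6→F6 = perfect fourth.
The smallest is C6 to F6, a perfect fourth (5 semitones).

perfect fourth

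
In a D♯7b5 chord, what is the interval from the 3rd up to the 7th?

D♯7b5 is spelled D♯-F𝄪-A-C♯.
3rd = F𝄪; 7th = C♯.
From F𝄪 to C♯: 6 semitones over a fifth = diminished.

diminished fifth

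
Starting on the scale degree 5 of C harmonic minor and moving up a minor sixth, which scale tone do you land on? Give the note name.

Eb

The scale is C D E♭ F G A♭ B.
The scale degree 5 is G; a minor sixth above that is E♭ — scale degree 3.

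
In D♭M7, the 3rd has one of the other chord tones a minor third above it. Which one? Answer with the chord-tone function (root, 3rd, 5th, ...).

5th

D♭maj7: D♭–F–A♭–C.
The 3rd is F. A minor third above F is A♭.
A♭ is the chord's 5th.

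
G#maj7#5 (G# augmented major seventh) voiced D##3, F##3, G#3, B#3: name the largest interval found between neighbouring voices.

Adjacent intervals: D##3→F##3 = minor third; F##3→G#3 = minor second; G#3→B#3 = major third.
The largest is G#3 to B#3, a major third (4 semitones).

major third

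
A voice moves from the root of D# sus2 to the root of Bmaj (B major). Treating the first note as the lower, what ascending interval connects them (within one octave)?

D# sus2 has D# as its root, and Bmaj (B major) has B as its root.
6 letter names make it a sixth; at 8 semitones (a half step narrower than major) the quality is minor.

minor 6th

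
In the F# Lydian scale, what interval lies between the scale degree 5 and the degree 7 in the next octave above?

Spelling the F# Lydian scale: F# G# A# B# C# D# E#.
The scale degree 5 is C# and the scale degree 7 (up an octave) is E#.
From C# to E# is 16 semitones, exactly the major tenth.

major tenth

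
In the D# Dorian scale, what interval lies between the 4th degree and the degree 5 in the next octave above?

Spelling the D# Dorian scale: D# E# F# G# A# B# C#.
So we need the interval from G# up to A#.
G# up to A# spans 9 letter names and 14 semitones — a major ninth.

major 9th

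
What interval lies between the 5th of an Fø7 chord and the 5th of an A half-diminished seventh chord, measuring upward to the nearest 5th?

major 3rd

Fø7 has Cb as its 5th, and A half-diminished seventh has Eb as its 5th.
From Cb to Eb is 4 semitones, exactly the major third.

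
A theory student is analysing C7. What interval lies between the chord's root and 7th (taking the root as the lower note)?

C7 (C dominant seventh) is spelled C E G Bb.
So we need the interval from C up to Bb.
From C to Bb: 10 semitones over a seventh = minor.

minor 7th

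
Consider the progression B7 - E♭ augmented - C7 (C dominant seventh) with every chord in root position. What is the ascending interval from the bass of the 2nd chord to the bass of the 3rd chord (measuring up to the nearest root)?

major sixth

The roots are E♭ and C.
Counting 6 letters and 9 half steps from E♭ gives a major sixth.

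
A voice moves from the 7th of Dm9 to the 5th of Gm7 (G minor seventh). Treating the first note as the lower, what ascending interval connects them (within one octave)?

Dm9 has C as its 7th, and Gm7 (G minor seventh) has D as its 5th.
From C to D is 2 semitones, exactly the major second.

major second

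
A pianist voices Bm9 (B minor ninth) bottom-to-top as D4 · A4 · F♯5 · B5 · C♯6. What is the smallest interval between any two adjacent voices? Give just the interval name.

Adjacent intervals: D4→A4 = perfect fifth; A4→F♯5 = major sixth; F♯5→B5 = perfect fourth; B5→C♯6 = major second.
The smallest is B5 to C♯6, a major second (2 semitones).

major 2nd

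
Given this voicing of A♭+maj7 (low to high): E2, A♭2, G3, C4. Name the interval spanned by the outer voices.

The outer voices are E2 and C4.
E up to C is 20 semitones, a half step narrower than a major thirteenth, so the interval is minor.

minor thirteenth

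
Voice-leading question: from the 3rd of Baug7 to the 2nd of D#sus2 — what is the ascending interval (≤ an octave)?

Baug7 has D# as its 3rd, and D#sus2 has E# as its 2nd.
From D# to E# is 2 semitones, exactly the major second.

M2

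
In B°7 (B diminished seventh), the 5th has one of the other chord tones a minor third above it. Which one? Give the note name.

Ab

The chord tones of Bdim7 are B–D–F–Ab.
The 5th is F. A minor third above F is Ab.
Ab is the chord's 7th.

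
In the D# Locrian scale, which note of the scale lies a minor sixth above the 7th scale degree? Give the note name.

The scale is D# E F# G# A B C#.
The 7th scale degree is C#; a minor sixth above that is A — scale degree 5.

A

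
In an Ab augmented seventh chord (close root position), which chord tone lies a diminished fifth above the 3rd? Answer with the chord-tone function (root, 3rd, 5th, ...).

7th

Ab+7 (Ab augmented seventh): Ab-C-E-Gb.
The 3rd is C. A diminished fifth above C is Gb.
Gb is the chord's 7th.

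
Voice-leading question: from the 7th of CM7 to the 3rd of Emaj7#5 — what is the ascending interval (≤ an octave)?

The 7th of CM7 is B; the 3rd of Emaj7#5 is G♯.
B up to G♯ spans 6 letter names and 9 semitones — a major sixth.

major 6th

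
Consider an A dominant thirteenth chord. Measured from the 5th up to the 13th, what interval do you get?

A13 is spelled A C# E G B F#.
The 5th is E and the 13th is F#.
E up to F# spans 9 letter names and 14 semitones — a major ninth.

M9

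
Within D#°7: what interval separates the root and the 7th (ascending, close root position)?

diminished 7th

D#°7: D#–F#–A–C.
So we need the interval from D# up to C.
D# up to C is 9 semitones, a whole step narrower than a major seventh, so the interval is diminished.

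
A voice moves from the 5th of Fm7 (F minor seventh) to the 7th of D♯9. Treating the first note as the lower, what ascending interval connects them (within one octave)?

Fm7 (F minor seventh) has C as its 5th, and D♯9 has C♯ as its 7th.
1 letter names make it a unison; at 1 semitone (a half step wider than perfect) the quality is augmented.

augmented unison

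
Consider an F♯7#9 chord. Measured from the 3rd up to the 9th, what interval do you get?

F♯7#9 is spelled F♯ A♯ C♯ E G𝄪.
So we need the interval from A♯ up to G𝄪.
From A♯ to G𝄪 is 11 semitones, exactly the major seventh.

major seventh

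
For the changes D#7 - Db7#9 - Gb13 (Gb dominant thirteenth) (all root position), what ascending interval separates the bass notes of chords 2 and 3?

The roots are Db and Gb.
Counting 4 letters and 5 half steps from Db gives a perfect fourth.

perfect fourth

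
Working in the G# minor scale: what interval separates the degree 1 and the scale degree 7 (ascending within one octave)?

Spelling the G# minor scale: G# A# B C# D# E F#.
So we need the interval from G# up to F#.
From G# to F#: 10 semitones over a seventh = minor.

minor seventh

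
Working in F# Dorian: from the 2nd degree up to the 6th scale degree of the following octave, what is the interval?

F# dorian: F# G# A B C# D# E.
The 2nd degree is G# and the 6th degree (up an octave) is D#.
From G# to D# is 19 semitones, exactly the perfect twelfth.

perfect 12th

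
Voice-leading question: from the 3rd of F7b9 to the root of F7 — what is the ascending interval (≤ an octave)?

minor sixth

The 3rd of F7b9 is A; the root of F7 is F.
From A to F: 8 semitones over a sixth = minor.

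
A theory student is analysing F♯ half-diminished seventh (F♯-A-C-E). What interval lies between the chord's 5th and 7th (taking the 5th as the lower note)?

That puts C below E.
Counting 3 letters and 4 half steps from C gives a major third.

major third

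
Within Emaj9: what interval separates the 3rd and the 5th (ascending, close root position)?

minor third

E major ninth is spelled E-G#-B-D#-F#.
That puts G# below B.
3 letter names make it a third; at 3 semitones (a half step narrower than major) the quality is minor.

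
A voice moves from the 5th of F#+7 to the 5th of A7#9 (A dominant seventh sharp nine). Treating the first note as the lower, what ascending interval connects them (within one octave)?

diminished third

F#+7 has C## as its 5th, and A7#9 (A dominant seventh sharp nine) has E as its 5th.
3 letter names make it a third; at 2 semitones (a whole step narrower than major) the quality is diminished.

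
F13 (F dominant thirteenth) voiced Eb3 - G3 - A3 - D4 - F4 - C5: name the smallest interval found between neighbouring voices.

Adjacent intervals: Eb3→G3 = major third; G3→A3 = major second; A3→D4 = perfect fourth; D4→F4 = minor third; F4→C5 = perfect fifth.
The smallest is G3 to A3, a major second (2 semitones).

M2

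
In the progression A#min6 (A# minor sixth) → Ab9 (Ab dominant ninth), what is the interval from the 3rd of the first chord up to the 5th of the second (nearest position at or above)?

A#min6 (A# minor sixth) has C# as its 3rd, and Ab9 (Ab dominant ninth) has Eb as its 5th.
C# up to Eb is 2 semitones, a whole step narrower than a major third, so the interval is diminished.

diminished third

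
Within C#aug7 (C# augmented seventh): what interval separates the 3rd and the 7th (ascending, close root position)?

C#aug7 is spelled C# E# G## B.
3rd = E#; 7th = B.
5 letter names make it a fifth; at 6 semitones (a half step narrower than perfect) the quality is diminished.
That tritone between 3rd and 7th is what gives the dominant seventh its pull toward resolution.

d5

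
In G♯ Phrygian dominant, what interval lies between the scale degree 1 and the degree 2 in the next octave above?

Spelling G♯ Phrygian dominant: G♯ A B♯ C♯ D♯ E F♯.
Scale degree 1 = G♯; 2nd scale degree (up an octave) = A.
From G♯ to A: 13 semitones over a ninth = minor.

minor ninth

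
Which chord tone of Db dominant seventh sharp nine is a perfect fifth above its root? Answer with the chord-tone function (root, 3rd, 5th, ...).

5th

Db7#9: Db–F–Ab–Cb–E.
The root is Db. A perfect fifth above Db is Ab.
Ab is the chord's 5th.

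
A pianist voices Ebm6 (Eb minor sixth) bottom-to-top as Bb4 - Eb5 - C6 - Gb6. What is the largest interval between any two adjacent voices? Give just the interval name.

major 6th

Adjacent intervals: Bb4→Eb5 = perfect fourth; Eb5→C6 = major sixth; C6→Gb6 = diminished fifth.
The largest is Eb5 to C6, a major sixth (9 semitones).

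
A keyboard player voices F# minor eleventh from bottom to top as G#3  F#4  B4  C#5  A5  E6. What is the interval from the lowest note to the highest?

The outer voices are G#3 and E6.
20 letter names make it a 20th; at 32 semitones (a half step narrower than major) the quality is minor.

m20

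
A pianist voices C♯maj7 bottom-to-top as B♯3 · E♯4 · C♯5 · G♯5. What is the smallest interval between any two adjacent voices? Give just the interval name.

Adjacent intervals: B♯3→E♯4 = perfect fourth; E♯4→C♯5 = minor sixth; C♯5→G♯5 = perfect fifth.
The smallest is B♯3 to E♯4, a perfect fourth (5 semitones).

perfect fourth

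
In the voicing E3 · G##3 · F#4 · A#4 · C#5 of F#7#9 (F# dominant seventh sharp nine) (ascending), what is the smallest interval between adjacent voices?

minor third

Adjacent intervals: E3→G##3 = augmented third; G##3→F#4 = diminished seventh; F#4→A#4 = major third; A#4→C#5 = minor third.
The smallest is A#4 to C#5, a minor third (3 semitones).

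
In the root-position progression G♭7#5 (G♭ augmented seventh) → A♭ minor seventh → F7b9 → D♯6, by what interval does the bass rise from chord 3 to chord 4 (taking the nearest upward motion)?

The roots are F and D♯.
6 letter names make it a sixth; at 10 semitones (a half step wider than major) the quality is augmented.

augmented 6th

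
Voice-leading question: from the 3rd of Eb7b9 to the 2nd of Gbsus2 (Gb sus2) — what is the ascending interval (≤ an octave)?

The 3rd of Eb7b9 is G; the 2nd of Gbsus2 (Gb sus2) is Ab.
G up to Ab is 1 semitone, a half step narrower than a major second, so the interval is minor.

minor 2nd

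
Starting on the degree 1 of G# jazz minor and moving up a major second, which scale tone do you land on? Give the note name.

The scale is G# A# B C# D# E# F##.
The degree 1 is G#; a major second above that is A# — scale degree 2.

A#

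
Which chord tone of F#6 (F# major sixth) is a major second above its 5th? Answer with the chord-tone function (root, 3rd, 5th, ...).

F#6 (F# major sixth) is spelled F#-A#-C#-D#.
The 5th is C#. A major second above C# is D#.
D# is the chord's 6th.

6th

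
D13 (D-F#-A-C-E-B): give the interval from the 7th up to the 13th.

That puts C below B.
From C to B is 11 semitones, exactly the major seventh.

M7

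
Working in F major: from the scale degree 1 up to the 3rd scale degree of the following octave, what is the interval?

M10

Spelling F major: F G A B♭ C D E.
That puts F below A.
From F to A is 16 semitones, exactly the major tenth.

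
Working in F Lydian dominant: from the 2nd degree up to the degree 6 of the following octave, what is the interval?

Spelling F Lydian dominant: F G A B C D Eb.
2nd degree = G; 6th degree (up an octave) = D.
G up to D spans 12 letter names and 19 semitones — a perfect twelfth.

perfect twelfth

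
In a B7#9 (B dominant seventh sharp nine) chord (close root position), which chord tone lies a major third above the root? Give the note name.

D#

The chord tones of B7#9 are B-D#-F#-A-C##.
The root is B. A major third above B is D#.
D# is the chord's 3rd.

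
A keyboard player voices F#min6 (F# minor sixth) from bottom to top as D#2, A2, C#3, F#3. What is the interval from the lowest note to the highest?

The outer voices are D#2 and F#3.
10 letter names make it a tenth; at 15 semitones (a half step narrower than major) the quality is minor.

m10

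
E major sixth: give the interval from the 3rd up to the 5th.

minor third

Spelling the chord: E G♯ B C♯.
So we need the interval from G♯ up to B.
G♯ up to B is 3 semitones, a half step narrower than a major third, so the interval is minor.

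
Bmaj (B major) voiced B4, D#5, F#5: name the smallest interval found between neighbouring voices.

minor third

Adjacent intervals: B4→D#5 = major third; D#5→F#5 = minor third.
The smallest is D#5 to F#5, a minor third (3 semitones).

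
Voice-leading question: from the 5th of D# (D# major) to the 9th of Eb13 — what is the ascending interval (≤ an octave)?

The 5th of D# (D# major) is A#; the 9th of Eb13 is F.
From A# to F: 7 semitones over a sixth = diminished.

d6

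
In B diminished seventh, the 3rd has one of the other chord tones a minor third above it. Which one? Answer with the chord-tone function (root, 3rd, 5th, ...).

5th

The chord tones of Bdim7 (B diminished seventh) are B D F Ab.
The 3rd is D. A minor third above D is F.
F is the chord's 5th.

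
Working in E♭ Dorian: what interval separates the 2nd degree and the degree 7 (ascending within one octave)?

minor 6th

The scale runs E♭ F G♭ A♭ B♭ C D♭.
2nd degree = F; 7th scale degree = D♭.
From F to D♭: 8 semitones over a sixth = minor.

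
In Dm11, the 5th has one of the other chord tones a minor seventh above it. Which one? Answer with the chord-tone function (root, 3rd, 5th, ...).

11th

Dm11 is spelled D–F–A–C–E–G.
The 5th is A. A minor seventh above A is G.
G is the chord's 11th.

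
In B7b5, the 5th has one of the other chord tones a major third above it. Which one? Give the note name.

B7b5: B D# F A.
The 5th is F. A major third above F is A.
A is the chord's 7th.

A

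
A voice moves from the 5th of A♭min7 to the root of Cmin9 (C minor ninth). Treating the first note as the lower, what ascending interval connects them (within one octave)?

The 5th of A♭min7 is E♭; the root of Cmin9 (C minor ninth) is C.
From E♭ to C is 9 semitones, exactly the major sixth.

M6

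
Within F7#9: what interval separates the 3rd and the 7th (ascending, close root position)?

F7#9: F A C Eb G#.
The 3rd is A and the 7th is Eb.
A up to Eb is 6 semitones, a half step narrower than a perfect fifth, so the interval is diminished.
This 3–7 tritone is the characteristic tension at the heart of the dominant sound.

diminished fifth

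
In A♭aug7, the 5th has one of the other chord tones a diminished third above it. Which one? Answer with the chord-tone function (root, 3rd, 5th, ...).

A♭ augmented seventh: A♭, C, E, G♭.
The 5th is E. A diminished third above E is G♭.
G♭ is the chord's 7th.

7th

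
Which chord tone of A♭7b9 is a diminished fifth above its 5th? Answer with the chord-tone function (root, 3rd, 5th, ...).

A♭7b9 (A♭ dominant seventh flat nine): A♭–C–E♭–G♭–B𝄫.
The 5th is E♭. A diminished fifth above E♭ is B𝄫.
B𝄫 is the chord's 9th.

9th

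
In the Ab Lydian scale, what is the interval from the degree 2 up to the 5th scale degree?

perfect 4th

Spelling the Ab Lydian scale: Ab Bb C D Eb F G.
Degree 2 = Bb; degree 5 = Eb.
Bb up to Eb spans 4 letter names and 5 semitones — a perfect fourth.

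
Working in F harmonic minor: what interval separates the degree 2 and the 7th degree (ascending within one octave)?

F harmonic minor: F G A♭ B♭ C D♭ E.
The degree 2 is G and the 7th scale degree is E.
From G to E is 9 semitones, exactly the major sixth.

major sixth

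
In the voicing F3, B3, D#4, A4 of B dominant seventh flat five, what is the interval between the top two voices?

diminished fifth

Those voices are D#4 and A4.
D# up to A is 6 semitones, a half step narrower than a perfect fifth, so the interval is diminished.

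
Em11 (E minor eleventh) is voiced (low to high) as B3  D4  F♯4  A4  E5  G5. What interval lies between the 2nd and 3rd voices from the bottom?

Those voices are D4 and F♯4.
From D to F♯ is 4 semitones, exactly the major third.

M3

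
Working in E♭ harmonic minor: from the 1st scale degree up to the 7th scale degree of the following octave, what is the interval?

major 14th

The scale runs E♭ F G♭ A♭ B♭ C♭ D.
The 1st scale degree is E♭ and the degree 7 (up an octave) is D.
Counting 14 letters and 23 half steps from E♭ gives a major fourteenth.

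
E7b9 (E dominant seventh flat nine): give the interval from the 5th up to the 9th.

diminished 5th

Spelling the chord: E G# B D F.
So we need the interval from B up to F.
From B to F: 6 semitones over a fifth = diminished.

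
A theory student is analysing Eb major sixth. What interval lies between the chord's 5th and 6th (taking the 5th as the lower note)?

Eb6 (Eb major sixth) is spelled Eb, G, Bb, C.
So we need the interval from Bb up to C.
From Bb to C is 2 semitones, exactly the major second.

M2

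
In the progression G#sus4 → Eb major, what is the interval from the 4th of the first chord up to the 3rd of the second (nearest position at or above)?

The 4th of G#sus4 is C#; the 3rd of Eb major is G.
C# up to G is 6 semitones, a half step narrower than a perfect fifth, so the interval is diminished.

diminished fifth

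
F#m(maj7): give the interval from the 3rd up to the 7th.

F#mM7: F# A C# E#.
The 3rd is A and the 7th is E#.
A up to E# is 8 semitones, a half step wider than a perfect fifth, so the interval is augmented.

augmented fifth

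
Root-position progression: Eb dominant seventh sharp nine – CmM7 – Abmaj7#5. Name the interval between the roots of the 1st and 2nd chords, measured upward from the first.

major sixth

The roots are Eb and C.
From Eb to C is 9 semitones, exactly the major sixth.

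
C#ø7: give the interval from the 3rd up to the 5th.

m3

C#m7b5: C#, E, G, B.
That puts E below G.
E up to G is 3 semitones, a half step narrower than a major third, so the interval is minor.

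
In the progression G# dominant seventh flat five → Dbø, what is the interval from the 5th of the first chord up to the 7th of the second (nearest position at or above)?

diminished seventh

G# dominant seventh flat five has D as its 5th, and Dbø has Cb as its 7th.
7 letter names make it a seventh; at 9 semitones (a whole step narrower than major) the quality is diminished.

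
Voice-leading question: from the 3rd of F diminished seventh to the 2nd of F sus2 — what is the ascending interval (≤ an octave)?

major seventh

F diminished seventh has Ab as its 3rd, and F sus2 has G as its 2nd.
Counting 7 letters and 11 half steps from Ab gives a major seventh.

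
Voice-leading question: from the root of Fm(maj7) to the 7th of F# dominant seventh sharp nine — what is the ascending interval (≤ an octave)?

major seventh

Fm(maj7) has F as its root, and F# dominant seventh sharp nine has E as its 7th.
Counting 7 letters and 11 half steps from F gives a major seventh.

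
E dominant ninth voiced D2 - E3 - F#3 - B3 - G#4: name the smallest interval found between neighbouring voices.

major 2nd

Adjacent intervals: D2→E3 = major ninth; E3→F#3 = major second; F#3→B3 = perfect fourth; B3→G#4 = major sixth.
The smallest is E3 to F#3, a major second (2 semitones).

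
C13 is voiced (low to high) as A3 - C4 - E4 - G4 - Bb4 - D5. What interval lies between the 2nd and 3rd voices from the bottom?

Those voices are C4 and E4.
C up to E spans 3 letter names and 4 semitones — a major third.

major third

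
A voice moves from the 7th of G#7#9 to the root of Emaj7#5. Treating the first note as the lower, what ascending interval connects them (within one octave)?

minor seventh

G#7#9 has F# as its 7th, and Emaj7#5 has E as its root.
F# up to E is 10 semitones, a half step narrower than a major seventh, so the interval is minor.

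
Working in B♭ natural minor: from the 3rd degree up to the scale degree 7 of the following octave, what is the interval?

perfect twelfth

The scale runs B♭ C D♭ E♭ F G♭ A♭.
So we need the interval from D♭ up to A♭.
D♭ up to A♭ spans 12 letter names and 19 semitones — a perfect twelfth.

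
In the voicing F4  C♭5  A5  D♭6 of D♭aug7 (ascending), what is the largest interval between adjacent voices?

augmented sixth

Adjacent intervals: F4→C♭5 = diminished fifth; C♭5→A5 = augmented sixth; A5→D♭6 = diminished fourth.
The largest is C♭5 to A5, an augmented sixth (10 semitones).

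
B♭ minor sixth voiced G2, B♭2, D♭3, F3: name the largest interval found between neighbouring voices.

major third

Adjacent intervals: G2→B♭2 = minor third; B♭2→D♭3 = minor third; D♭3→F3 = major third.
The largest is D♭3 to F3, a major third (4 semitones).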